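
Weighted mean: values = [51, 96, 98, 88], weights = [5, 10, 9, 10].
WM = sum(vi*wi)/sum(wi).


Numerator = 51*5 + 96*10 + 98*9 + 88*10 = 2977
Denominator = 5 + 10 + 9 + 10 = 34
WM = 2977/34 = 87.5588

WM = 87.5588


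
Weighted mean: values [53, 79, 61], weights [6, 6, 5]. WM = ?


Numerator = 53*6 + 79*6 + 61*5 = 1097
Denominator = 6 + 6 + 5 = 17
WM = 1097/17 = 64.5294

WM = 64.5294


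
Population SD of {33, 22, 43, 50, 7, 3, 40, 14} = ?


Mean = 26.5000
Variance = 269.7500
SD = sqrt(269.7500) = 16.4241

SD = 16.4241


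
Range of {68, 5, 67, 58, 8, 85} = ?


Max = 85, Min = 5
Range = 85 - 5 = 80

Range = 80


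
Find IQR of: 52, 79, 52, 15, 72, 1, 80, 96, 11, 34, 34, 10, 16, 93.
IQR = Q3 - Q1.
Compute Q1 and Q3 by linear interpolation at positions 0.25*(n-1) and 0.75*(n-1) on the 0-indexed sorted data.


Sorted: 1, 10, 11, 15, 16, 34, 34, 52, 52, 72, 79, 80, 93, 96
Q1 (25th %ile) = 15.2500
Q3 (75th %ile) = 77.2500
IQR = 77.2500 - 15.2500 = 62.0000

IQR = 62.0000


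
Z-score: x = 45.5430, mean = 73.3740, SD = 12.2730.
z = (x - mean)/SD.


z = (45.5430 - 73.3740)/12.2730
= -27.8310/12.2730
= -2.2677

z = -2.2677


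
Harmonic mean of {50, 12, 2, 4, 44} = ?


Sum of reciprocals = 1/50 + 1/12 + 1/2 + 1/4 + 1/44 = 0.876061
HM = 5/0.876061 = 5.7074

HM = 5.7074


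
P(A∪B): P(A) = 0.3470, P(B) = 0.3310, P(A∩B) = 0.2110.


P(A∪B) = 0.3470 + 0.3310 - 0.2110
= 0.6780 - 0.2110
= 0.4670

P(A∪B) = 0.4670


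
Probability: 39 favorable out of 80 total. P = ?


P = 39/80 = 0.4875

P = 0.4875


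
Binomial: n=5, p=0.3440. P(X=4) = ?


C(5,4) = 5
p^4 = 0.014003
(1-p)^1 = 0.656000
P = 5 * 0.014003 * 0.656000 = 0.0459

P(X=4) = 0.0459


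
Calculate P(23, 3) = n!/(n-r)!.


P(23,3) = 23!/20!
= 25852016738884976640000/2432902008176640000
= 10626

P(23,3) = 10626


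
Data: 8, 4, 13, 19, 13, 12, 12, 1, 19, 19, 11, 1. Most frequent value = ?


Frequencies: 1:2, 4:1, 8:1, 11:1, 12:2, 13:2, 19:3
Max frequency = 3
Mode = 19

Mode = 19


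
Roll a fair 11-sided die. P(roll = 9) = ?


Favorable outcomes (roll = 9): 1
Total outcomes = 11
P = 1/11 = 0.0909

P = 0.0909


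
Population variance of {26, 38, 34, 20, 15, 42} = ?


Mean = 29.1667
Squared deviations: 10.0278, 78.0278, 23.3611, 84.0278, 200.6944, 164.6944
Sum = 560.8333
Variance = 560.8333/6 = 93.4722

Variance = 93.4722


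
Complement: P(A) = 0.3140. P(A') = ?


P(not A) = 1 - 0.3140 = 0.6860

P(not A) = 0.6860


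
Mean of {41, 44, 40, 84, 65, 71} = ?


Sum = 41 + 44 + 40 + 84 + 65 + 71 = 345
n = 6
Mean = 345/6 = 57.5000

Mean = 57.5000


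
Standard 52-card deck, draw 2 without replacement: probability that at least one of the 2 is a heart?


P(at least one) = 1 - P(none)
P(none) = (39/52) × (38/51) = 0.558824
P(at least one) = 1 - 0.558824 = 0.4412

P = 0.4412


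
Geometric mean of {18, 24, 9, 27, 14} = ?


Product = 18 × 24 × 9 × 27 × 14 = 1469664
GM = 1469664^(1/5) = 17.1176

GM = 17.1176


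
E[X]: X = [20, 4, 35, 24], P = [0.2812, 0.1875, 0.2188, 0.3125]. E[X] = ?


E[X] = 20*0.2812 + 4*0.1875 + 35*0.2188 + 24*0.3125
= 5.6240 + 0.7500 + 7.6580 + 7.5000
= 21.5320

E[X] = 21.5320


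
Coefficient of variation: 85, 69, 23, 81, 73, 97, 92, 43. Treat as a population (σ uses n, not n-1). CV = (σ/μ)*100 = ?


Mean = 70.3750
SD = 23.7326
CV = (23.7326/70.3750)*100 = 33.7230%

CV = 33.7230%


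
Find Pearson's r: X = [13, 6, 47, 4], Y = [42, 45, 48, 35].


Mean X = 17.5000, Mean Y = 42.5000
SD X = 17.356555, SD Y = 4.821825
Cov = 59.250000
r = 59.250000/(17.356555*4.821825) = 0.7080

r = 0.7080


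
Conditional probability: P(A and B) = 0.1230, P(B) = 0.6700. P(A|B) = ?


P(A|B) = 0.1230/0.6700 = 0.1836

P(A|B) = 0.1836


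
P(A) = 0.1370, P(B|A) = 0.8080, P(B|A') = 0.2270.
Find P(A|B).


P(B) = P(B|A)*P(A) + P(B|A')*P(A')
= 0.8080*0.1370 + 0.2270*0.8630
= 0.110696 + 0.195901 = 0.306597
P(A|B) = 0.110696/0.306597 = 0.3610

P(A|B) = 0.3610


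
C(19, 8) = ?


C(19,8) = 19!/(8! × 11!)
= 121645100408832000/(40320 × 39916800)
= 75582

C(19,8) = 75582


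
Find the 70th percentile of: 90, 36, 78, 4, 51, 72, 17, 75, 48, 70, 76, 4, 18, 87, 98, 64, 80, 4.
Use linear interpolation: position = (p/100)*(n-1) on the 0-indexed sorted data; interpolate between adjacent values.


Sorted: 4, 4, 4, 17, 18, 36, 48, 51, 64, 70, 72, 75, 76, 78, 80, 87, 90, 98
n = 18
Index = 70/100 * 17 = 11.9000
Lower = data[11] = 75, Upper = data[12] = 76
P70 = 75 + 0.9000*(1) = 75.9000

P70 = 75.9000


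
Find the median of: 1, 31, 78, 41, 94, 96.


Sorted: 1, 31, 41, 78, 94, 96
n = 6 (even)
Middle values: 41 and 78
Median = (41+78)/2 = 59.5000

Median = 59.5000


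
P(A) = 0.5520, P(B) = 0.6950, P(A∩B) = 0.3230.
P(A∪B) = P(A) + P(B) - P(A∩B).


P(A∪B) = 0.5520 + 0.6950 - 0.3230
= 1.2470 - 0.3230
= 0.9240

P(A∪B) = 0.9240


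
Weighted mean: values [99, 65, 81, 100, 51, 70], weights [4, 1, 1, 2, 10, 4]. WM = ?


Numerator = 99*4 + 65*1 + 81*1 + 100*2 + 51*10 + 70*4 = 1532
Denominator = 4 + 1 + 1 + 2 + 10 + 4 = 22
WM = 1532/22 = 69.6364

WM = 69.6364


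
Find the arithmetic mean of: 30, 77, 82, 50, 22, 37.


Sum = 30 + 77 + 82 + 50 + 22 + 37 = 298
n = 6
Mean = 298/6 = 49.6667

Mean = 49.6667


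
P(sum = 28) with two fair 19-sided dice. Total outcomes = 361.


Total outcomes = 19×19 = 361
Favorable (sum = 28): 11
P = 11/361 = 0.0305

P = 0.0305


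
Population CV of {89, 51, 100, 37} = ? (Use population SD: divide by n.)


Mean = 69.2500
SD = 26.0228
CV = (26.0228/69.2500)*100 = 37.5781%

CV = 37.5781%


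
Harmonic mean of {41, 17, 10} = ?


Sum of reciprocals = 1/41 + 1/17 + 1/10 = 0.183214
HM = 3/0.183214 = 16.3743

HM = 16.3743


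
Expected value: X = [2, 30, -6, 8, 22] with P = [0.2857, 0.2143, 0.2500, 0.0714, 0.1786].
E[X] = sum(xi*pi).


E[X] = 2*0.2857 + 30*0.2143 - 6*0.2500 + 8*0.0714 + 22*0.1786
= 0.5714 + 6.4290 - 1.5000 + 0.5712 + 3.9292
= 10.0008

E[X] = 10.0008


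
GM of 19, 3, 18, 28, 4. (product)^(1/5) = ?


Product = 19 × 3 × 18 × 28 × 4 = 114912
GM = 114912^(1/5) = 10.2819

GM = 10.2819


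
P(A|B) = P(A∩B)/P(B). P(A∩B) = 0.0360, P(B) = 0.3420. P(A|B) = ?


P(A|B) = 0.0360/0.3420 = 0.1053

P(A|B) = 0.1053


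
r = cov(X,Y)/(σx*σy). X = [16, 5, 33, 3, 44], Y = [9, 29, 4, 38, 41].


Mean X = 20.2000, Mean Y = 24.2000
SD X = 15.967467, SD Y = 15.065192
Cov = -21.040000
r = -21.040000/(15.967467*15.065192) = -0.0875

r = -0.0875


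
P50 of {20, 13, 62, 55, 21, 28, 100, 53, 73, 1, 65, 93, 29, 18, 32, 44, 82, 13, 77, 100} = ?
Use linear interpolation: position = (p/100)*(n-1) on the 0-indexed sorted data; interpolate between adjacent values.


Sorted: 1, 13, 13, 18, 20, 21, 28, 29, 32, 44, 53, 55, 62, 65, 73, 77, 82, 93, 100, 100
n = 20
Index = 50/100 * 19 = 9.5000
Lower = data[9] = 44, Upper = data[10] = 53
P50 = 44 + 0.5000*(9) = 48.5000

P50 = 48.5000


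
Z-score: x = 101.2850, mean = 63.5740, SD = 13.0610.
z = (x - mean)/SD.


z = (101.2850 - 63.5740)/13.0610
= 37.7110/13.0610
= 2.8873

z = 2.8873


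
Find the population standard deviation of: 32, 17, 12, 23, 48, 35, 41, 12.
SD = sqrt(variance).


Mean = 27.5000
Variance = 161.2500
SD = sqrt(161.2500) = 12.6984

SD = 12.6984


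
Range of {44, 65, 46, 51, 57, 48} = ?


Max = 65, Min = 44
Range = 65 - 44 = 21

Range = 21


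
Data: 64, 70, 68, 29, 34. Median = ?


Sorted: 29, 34, 64, 68, 70
n = 5 (odd)
Middle value = 64

Median = 64


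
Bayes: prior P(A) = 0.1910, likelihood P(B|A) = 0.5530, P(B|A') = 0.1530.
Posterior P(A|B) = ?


P(B) = P(B|A)*P(A) + P(B|A')*P(A')
= 0.5530*0.1910 + 0.1530*0.8090
= 0.105623 + 0.123777 = 0.229400
P(A|B) = 0.105623/0.229400 = 0.4604

P(A|B) = 0.4604


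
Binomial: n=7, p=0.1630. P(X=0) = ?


C(7,0) = 1
p^0 = 1.000000
(1-p)^7 = 0.287792
P = 1 * 1.000000 * 0.287792 = 0.2878

P(X=0) = 0.2878


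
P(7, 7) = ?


P(7,7) = 7!/0!
= 5040/1
= 5040

P(7,7) = 5040


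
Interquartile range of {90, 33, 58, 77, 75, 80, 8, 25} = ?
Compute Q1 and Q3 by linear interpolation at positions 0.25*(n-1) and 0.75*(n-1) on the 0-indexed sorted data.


Sorted: 8, 25, 33, 58, 75, 77, 80, 90
Q1 (25th %ile) = 31.0000
Q3 (75th %ile) = 77.7500
IQR = 77.7500 - 31.0000 = 46.7500

IQR = 46.7500


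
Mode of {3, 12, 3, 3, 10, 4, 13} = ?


Frequencies: 3:3, 4:1, 10:1, 12:1, 13:1
Max frequency = 3
Mode = 3

Mode = 3


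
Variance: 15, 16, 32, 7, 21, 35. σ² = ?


Mean = 21.0000
Squared deviations: 36.0000, 25.0000, 121.0000, 196.0000, 0, 196.0000
Sum = 574.0000
Variance = 574.0000/6 = 95.6667

Variance = 95.6667


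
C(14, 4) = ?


C(14,4) = 14!/(4! × 10!)
= 87178291200/(24 × 3628800)
= 1001

C(14,4) = 1001


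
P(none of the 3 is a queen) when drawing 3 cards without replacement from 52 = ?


P(no queens) = (48/52) × (47/51) × (46/50)
= 0.7826

P = 0.7826


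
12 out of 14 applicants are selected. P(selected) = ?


P = 12/14 = 0.8571

P = 0.8571


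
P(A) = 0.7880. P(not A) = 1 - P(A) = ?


P(not A) = 1 - 0.7880 = 0.2120

P(not A) = 0.2120


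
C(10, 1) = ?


C(10,1) = 10!/(1! × 9!)
= 3628800/(1 × 362880)
= 10

C(10,1) = 10


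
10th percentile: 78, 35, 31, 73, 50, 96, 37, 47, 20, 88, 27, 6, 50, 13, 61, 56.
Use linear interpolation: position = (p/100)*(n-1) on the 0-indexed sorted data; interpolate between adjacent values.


Sorted: 6, 13, 20, 27, 31, 35, 37, 47, 50, 50, 56, 61, 73, 78, 88, 96
n = 16
Index = 10/100 * 15 = 1.5000
Lower = data[1] = 13, Upper = data[2] = 20
P10 = 13 + 0.5000*(7) = 16.5000

P10 = 16.5000


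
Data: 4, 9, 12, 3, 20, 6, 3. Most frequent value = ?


Frequencies: 3:2, 4:1, 6:1, 9:1, 12:1, 20:1
Max frequency = 2
Mode = 3

Mode = 3


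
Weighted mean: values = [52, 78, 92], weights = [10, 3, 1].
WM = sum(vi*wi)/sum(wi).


Numerator = 52*10 + 78*3 + 92*1 = 846
Denominator = 10 + 3 + 1 = 14
WM = 846/14 = 60.4286

WM = 60.4286


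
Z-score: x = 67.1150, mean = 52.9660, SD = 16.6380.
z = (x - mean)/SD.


z = (67.1150 - 52.9660)/16.6380
= 14.1490/16.6380
= 0.8504

z = 0.8504


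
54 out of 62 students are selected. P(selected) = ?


P = 54/62 = 0.8710

P = 0.8710


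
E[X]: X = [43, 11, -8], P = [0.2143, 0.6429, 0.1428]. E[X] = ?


E[X] = 43*0.2143 + 11*0.6429 - 8*0.1428
= 9.2149 + 7.0719 - 1.1424
= 15.1444

E[X] = 15.1444


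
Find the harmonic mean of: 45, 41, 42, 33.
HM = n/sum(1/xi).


Sum of reciprocals = 1/45 + 1/41 + 1/42 + 1/33 = 0.100725
HM = 4/0.100725 = 39.7121

HM = 39.7121


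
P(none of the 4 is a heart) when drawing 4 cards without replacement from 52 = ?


P(no hearts) = (39/52) × (38/51) × (37/50) × (36/49)
= 0.3038

P = 0.3038


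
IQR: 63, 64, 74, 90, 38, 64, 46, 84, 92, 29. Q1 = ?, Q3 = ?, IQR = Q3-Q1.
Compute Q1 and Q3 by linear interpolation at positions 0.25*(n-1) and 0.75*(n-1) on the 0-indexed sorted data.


Sorted: 29, 38, 46, 63, 64, 64, 74, 84, 90, 92
Q1 (25th %ile) = 50.2500
Q3 (75th %ile) = 81.5000
IQR = 81.5000 - 50.2500 = 31.2500

IQR = 31.2500


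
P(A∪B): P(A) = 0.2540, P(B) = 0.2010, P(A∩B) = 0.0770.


P(A∪B) = 0.2540 + 0.2010 - 0.0770
= 0.4550 - 0.0770
= 0.3780

P(A∪B) = 0.3780


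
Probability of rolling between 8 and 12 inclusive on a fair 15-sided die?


Favorable outcomes (8 ≤ roll ≤ 12): 5
Total outcomes = 15
P = 5/15 = 0.3333

P = 0.3333


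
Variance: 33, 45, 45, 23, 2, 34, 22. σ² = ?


Mean = 29.1429
Squared deviations: 14.8776, 251.4490, 251.4490, 37.7347, 736.7347, 23.5918, 51.0204
Sum = 1366.8571
Variance = 1366.8571/7 = 195.2653

Variance = 195.2653


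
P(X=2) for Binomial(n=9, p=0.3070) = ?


C(9,2) = 36
p^2 = 0.094249
(1-p)^7 = 0.076760
P = 36 * 0.094249 * 0.076760 = 0.2604

P(X=2) = 0.2604


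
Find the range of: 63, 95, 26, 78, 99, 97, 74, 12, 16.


Max = 99, Min = 12
Range = 99 - 12 = 87

Range = 87


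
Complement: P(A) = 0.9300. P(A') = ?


P(not A) = 1 - 0.9300 = 0.0700

P(not A) = 0.0700


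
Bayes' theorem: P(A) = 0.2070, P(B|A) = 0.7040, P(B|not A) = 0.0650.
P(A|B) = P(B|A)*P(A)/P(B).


P(B) = P(B|A)*P(A) + P(B|A')*P(A')
= 0.7040*0.2070 + 0.0650*0.7930
= 0.145728 + 0.051545 = 0.197273
P(A|B) = 0.145728/0.197273 = 0.7387

P(A|B) = 0.7387


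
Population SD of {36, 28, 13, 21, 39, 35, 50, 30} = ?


Mean = 31.5000
Variance = 112.2500
SD = sqrt(112.2500) = 10.5948

SD = 10.5948


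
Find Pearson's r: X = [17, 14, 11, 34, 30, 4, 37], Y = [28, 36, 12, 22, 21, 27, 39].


Mean X = 21.0000, Mean Y = 26.4286
SD X = 11.710801, SD Y = 8.533248
Cov = 22.285714
r = 22.285714/(11.710801*8.533248) = 0.2230

r = 0.2230


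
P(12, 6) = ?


P(12,6) = 12!/6!
= 479001600/720
= 665280

P(12,6) = 665280


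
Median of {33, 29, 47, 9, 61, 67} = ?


Sorted: 9, 29, 33, 47, 61, 67
n = 6 (even)
Middle values: 33 and 47
Median = (33+47)/2 = 40.0000

Median = 40.0000


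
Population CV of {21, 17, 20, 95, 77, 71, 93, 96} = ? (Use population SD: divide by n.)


Mean = 61.2500
SD = 33.4991
CV = (33.4991/61.2500)*100 = 54.6924%

CV = 54.6924%


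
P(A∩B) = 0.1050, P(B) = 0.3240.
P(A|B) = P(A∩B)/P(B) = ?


P(A|B) = 0.1050/0.3240 = 0.3241

P(A|B) = 0.3241


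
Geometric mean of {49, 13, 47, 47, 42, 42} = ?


Product = 49 × 13 × 47 × 47 × 42 × 42 = 2482182612
GM = 2482182612^(1/6) = 36.7964

GM = 36.7964


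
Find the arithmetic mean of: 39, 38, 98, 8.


Sum = 39 + 38 + 98 + 8 = 183
n = 4
Mean = 183/4 = 45.7500

Mean = 45.7500


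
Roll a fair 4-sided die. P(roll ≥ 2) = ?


Favorable outcomes (roll ≥ 2): 3
Total outcomes = 4
P = 3/4 = 0.7500

P = 0.7500


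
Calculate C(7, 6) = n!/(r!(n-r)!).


C(7,6) = 7!/(6! × 1!)
= 5040/(720 × 1)
= 7

C(7,6) = 7


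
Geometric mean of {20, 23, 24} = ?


Product = 20 × 23 × 24 = 11040
GM = 11040^(1/3) = 22.2667

GM = 22.2667


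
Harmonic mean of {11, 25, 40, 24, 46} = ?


Sum of reciprocals = 1/11 + 1/25 + 1/40 + 1/24 + 1/46 = 0.219315
HM = 5/0.219315 = 22.7983

HM = 22.7983


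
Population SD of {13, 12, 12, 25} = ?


Mean = 15.5000
Variance = 30.2500
SD = sqrt(30.2500) = 5.5000

SD = 5.5000


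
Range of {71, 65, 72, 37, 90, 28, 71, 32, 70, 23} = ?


Max = 90, Min = 23
Range = 90 - 23 = 67

Range = 67


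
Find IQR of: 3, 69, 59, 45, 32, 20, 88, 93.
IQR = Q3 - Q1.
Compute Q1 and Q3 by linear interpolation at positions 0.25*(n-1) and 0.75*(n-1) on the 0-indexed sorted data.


Sorted: 3, 20, 32, 45, 59, 69, 88, 93
Q1 (25th %ile) = 29.0000
Q3 (75th %ile) = 73.7500
IQR = 73.7500 - 29.0000 = 44.7500

IQR = 44.7500


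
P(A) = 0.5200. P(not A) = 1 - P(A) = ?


P(not A) = 1 - 0.5200 = 0.4800

P(not A) = 0.4800


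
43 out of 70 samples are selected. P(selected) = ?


P = 43/70 = 0.6143

P = 0.6143


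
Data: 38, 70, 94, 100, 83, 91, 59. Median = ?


Sorted: 38, 59, 70, 83, 91, 94, 100
n = 7 (odd)
Middle value = 83

Median = 83


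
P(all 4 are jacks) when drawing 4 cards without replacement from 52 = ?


P(all jacks) = (4/52) × (3/51) × (2/50) × (1/49)
= 3.6938e-06

P = 3.6938e-06


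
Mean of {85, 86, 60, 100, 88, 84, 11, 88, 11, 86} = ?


Sum = 85 + 86 + 60 + 100 + 88 + 84 + 11 + 88 + 11 + 86 = 699
n = 10
Mean = 699/10 = 69.9000

Mean = 69.9000


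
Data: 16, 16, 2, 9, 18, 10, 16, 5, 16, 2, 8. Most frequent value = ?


Frequencies: 2:2, 5:1, 8:1, 9:1, 10:1, 16:4, 18:1
Max frequency = 4
Mode = 16

Mode = 16


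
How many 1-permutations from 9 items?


P(9,1) = 9!/8!
= 362880/40320
= 9

P(9,1) = 9


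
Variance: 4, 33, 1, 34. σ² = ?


Mean = 18.0000
Squared deviations: 196.0000, 225.0000, 289.0000, 256.0000
Sum = 966.0000
Variance = 966.0000/4 = 241.5000

Variance = 241.5000


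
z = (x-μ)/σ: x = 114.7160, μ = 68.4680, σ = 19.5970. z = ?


z = (114.7160 - 68.4680)/19.5970
= 46.2480/19.5970
= 2.3600

z = 2.3600


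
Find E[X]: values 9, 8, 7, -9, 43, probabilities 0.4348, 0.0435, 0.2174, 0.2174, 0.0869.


E[X] = 9*0.4348 + 8*0.0435 + 7*0.2174 - 9*0.2174 + 43*0.0869
= 3.9132 + 0.3480 + 1.5218 - 1.9566 + 3.7367
= 7.5631

E[X] = 7.5631


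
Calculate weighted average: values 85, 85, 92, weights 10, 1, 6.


Numerator = 85*10 + 85*1 + 92*6 = 1487
Denominator = 10 + 1 + 6 = 17
WM = 1487/17 = 87.4706

WM = 87.4706


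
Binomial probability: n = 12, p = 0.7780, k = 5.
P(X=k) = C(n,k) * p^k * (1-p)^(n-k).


C(12,5) = 792
p^5 = 0.285035
(1-p)^7 = 2.657485e-05
P = 792 * 0.285035 * 2.657485e-05 = 0.0060

P(X=5) = 0.0060


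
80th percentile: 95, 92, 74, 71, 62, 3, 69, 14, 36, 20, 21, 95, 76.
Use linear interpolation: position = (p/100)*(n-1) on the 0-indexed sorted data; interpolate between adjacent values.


Sorted: 3, 14, 20, 21, 36, 62, 69, 71, 74, 76, 92, 95, 95
n = 13
Index = 80/100 * 12 = 9.6000
Lower = data[9] = 76, Upper = data[10] = 92
P80 = 76 + 0.6000*(16) = 85.6000

P80 = 85.6000


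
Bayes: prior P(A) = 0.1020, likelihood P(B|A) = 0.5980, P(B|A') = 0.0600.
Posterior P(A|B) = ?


P(B) = P(B|A)*P(A) + P(B|A')*P(A')
= 0.5980*0.1020 + 0.0600*0.8980
= 0.060996 + 0.053880 = 0.114876
P(A|B) = 0.060996/0.114876 = 0.5310

P(A|B) = 0.5310


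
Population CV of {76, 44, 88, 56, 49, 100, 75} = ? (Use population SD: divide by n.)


Mean = 69.7143
SD = 19.2629
CV = (19.2629/69.7143)*100 = 27.6313%

CV = 27.6313%


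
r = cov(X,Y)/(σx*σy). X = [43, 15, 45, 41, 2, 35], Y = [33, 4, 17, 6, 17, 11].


Mean X = 30.1667, Mean Y = 14.6667
SD X = 16.066701, SD Y = 9.568467
Cov = 42.388889
r = 42.388889/(16.066701*9.568467) = 0.2757

r = 0.2757


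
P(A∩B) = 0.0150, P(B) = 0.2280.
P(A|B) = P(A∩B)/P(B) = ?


P(A|B) = 0.0150/0.2280 = 0.0658

P(A|B) = 0.0658


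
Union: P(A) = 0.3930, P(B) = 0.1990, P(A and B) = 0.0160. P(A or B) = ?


P(A∪B) = 0.3930 + 0.1990 - 0.0160
= 0.5920 - 0.0160
= 0.5760

P(A∪B) = 0.5760


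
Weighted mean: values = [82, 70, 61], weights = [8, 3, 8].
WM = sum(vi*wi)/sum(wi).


Numerator = 82*8 + 70*3 + 61*8 = 1354
Denominator = 8 + 3 + 8 = 19
WM = 1354/19 = 71.2632

WM = 71.2632


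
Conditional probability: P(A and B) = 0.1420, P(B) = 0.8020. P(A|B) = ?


P(A|B) = 0.1420/0.8020 = 0.1771

P(A|B) = 0.1771


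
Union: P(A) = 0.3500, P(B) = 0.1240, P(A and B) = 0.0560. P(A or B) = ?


P(A∪B) = 0.3500 + 0.1240 - 0.0560
= 0.4740 - 0.0560
= 0.4180

P(A∪B) = 0.4180


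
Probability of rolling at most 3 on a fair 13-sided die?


Favorable outcomes (roll ≤ 3): 3
Total outcomes = 13
P = 3/13 = 0.2308

P = 0.2308


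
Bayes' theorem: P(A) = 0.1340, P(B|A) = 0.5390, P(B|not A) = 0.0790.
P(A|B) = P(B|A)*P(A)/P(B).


P(B) = P(B|A)*P(A) + P(B|A')*P(A')
= 0.5390*0.1340 + 0.0790*0.8660
= 0.072226 + 0.068414 = 0.140640
P(A|B) = 0.072226/0.140640 = 0.5136

P(A|B) = 0.5136


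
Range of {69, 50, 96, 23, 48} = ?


Max = 96, Min = 23
Range = 96 - 23 = 73

Range = 73


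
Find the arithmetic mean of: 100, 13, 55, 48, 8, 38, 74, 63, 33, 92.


Sum = 100 + 13 + 55 + 48 + 8 + 38 + 74 + 63 + 33 + 92 = 524
n = 10
Mean = 524/10 = 52.4000

Mean = 52.4000


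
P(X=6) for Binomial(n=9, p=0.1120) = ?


C(9,6) = 84
p^6 = 1.973823e-06
(1-p)^3 = 0.700227
P = 84 * 1.973823e-06 * 0.700227 = 0.0001

P(X=6) = 0.0001


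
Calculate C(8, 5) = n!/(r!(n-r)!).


C(8,5) = 8!/(5! × 3!)
= 40320/(120 × 6)
= 56

C(8,5) = 56


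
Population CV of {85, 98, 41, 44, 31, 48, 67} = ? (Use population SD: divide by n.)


Mean = 59.1429
SD = 23.0368
CV = (23.0368/59.1429)*100 = 38.9511%

CV = 38.9511%


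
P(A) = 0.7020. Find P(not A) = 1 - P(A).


P(not A) = 1 - 0.7020 = 0.2980

P(not A) = 0.2980


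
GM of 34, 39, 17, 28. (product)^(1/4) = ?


Product = 34 × 39 × 17 × 28 = 631176
GM = 631176^(1/4) = 28.1863

GM = 28.1863


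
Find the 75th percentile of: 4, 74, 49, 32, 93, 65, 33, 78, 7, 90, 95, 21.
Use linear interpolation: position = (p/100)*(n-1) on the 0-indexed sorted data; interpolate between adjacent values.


Sorted: 4, 7, 21, 32, 33, 49, 65, 74, 78, 90, 93, 95
n = 12
Index = 75/100 * 11 = 8.2500
Lower = data[8] = 78, Upper = data[9] = 90
P75 = 78 + 0.2500*(12) = 81.0000

P75 = 81.0000


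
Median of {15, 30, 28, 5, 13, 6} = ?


Sorted: 5, 6, 13, 15, 28, 30
n = 6 (even)
Middle values: 13 and 15
Median = (13+15)/2 = 14.0000

Median = 14.0000


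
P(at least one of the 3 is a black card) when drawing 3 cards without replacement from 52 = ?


P(at least one) = 1 - P(none)
P(none) = (26/52) × (25/51) × (24/50) = 0.117647
P(at least one) = 1 - 0.117647 = 0.8824

P = 0.8824


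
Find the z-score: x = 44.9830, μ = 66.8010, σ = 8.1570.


z = (44.9830 - 66.8010)/8.1570
= -21.8180/8.1570
= -2.6748

z = -2.6748


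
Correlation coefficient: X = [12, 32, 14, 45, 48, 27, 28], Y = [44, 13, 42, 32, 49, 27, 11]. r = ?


Mean X = 29.4286, Mean Y = 31.1429
SD X = 12.782322, SD Y = 13.912262
Cov = -7.775510
r = -7.775510/(12.782322*13.912262) = -0.0437

r = -0.0437


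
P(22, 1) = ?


P(22,1) = 22!/21!
= 1124000727777607680000/51090942171709440000
= 22

P(22,1) = 22


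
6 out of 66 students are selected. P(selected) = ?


P = 6/66 = 0.0909

P = 0.0909


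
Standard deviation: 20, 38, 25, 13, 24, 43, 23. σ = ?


Mean = 26.5714
Variance = 92.8163
SD = sqrt(92.8163) = 9.6341

SD = 9.6341


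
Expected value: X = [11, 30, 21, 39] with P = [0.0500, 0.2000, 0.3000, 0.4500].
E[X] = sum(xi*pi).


E[X] = 11*0.0500 + 30*0.2000 + 21*0.3000 + 39*0.4500
= 0.5500 + 6.0000 + 6.3000 + 17.5500
= 30.4000

E[X] = 30.4000


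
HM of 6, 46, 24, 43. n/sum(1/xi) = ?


Sum of reciprocals = 1/6 + 1/46 + 1/24 + 1/43 = 0.253328
HM = 4/0.253328 = 15.7898

HM = 15.7898


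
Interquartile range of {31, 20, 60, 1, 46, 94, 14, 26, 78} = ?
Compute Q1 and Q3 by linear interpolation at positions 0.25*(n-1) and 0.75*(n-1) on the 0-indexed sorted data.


Sorted: 1, 14, 20, 26, 31, 46, 60, 78, 94
Q1 (25th %ile) = 20.0000
Q3 (75th %ile) = 60.0000
IQR = 60.0000 - 20.0000 = 40.0000

IQR = 40.0000


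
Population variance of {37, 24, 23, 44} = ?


Mean = 32.0000
Squared deviations: 25.0000, 64.0000, 81.0000, 144.0000
Sum = 314.0000
Variance = 314.0000/4 = 78.5000

Variance = 78.5000


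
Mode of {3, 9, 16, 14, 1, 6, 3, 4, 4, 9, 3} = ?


Frequencies: 1:1, 3:3, 4:2, 6:1, 9:2, 14:1, 16:1
Max frequency = 3
Mode = 3

Mode = 3


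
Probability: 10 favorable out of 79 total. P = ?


P = 10/79 = 0.1266

P = 0.1266


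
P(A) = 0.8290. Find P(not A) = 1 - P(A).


P(not A) = 1 - 0.8290 = 0.1710

P(not A) = 0.1710


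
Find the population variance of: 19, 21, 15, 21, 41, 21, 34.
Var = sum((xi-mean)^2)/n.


Mean = 24.5714
Squared deviations: 31.0408, 12.7551, 91.6122, 12.7551, 269.8980, 12.7551, 88.8980
Sum = 519.7143
Variance = 519.7143/7 = 74.2449

Variance = 74.2449


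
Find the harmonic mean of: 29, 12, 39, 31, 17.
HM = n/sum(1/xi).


Sum of reciprocals = 1/29 + 1/12 + 1/39 + 1/31 + 1/17 = 0.234539
HM = 5/0.234539 = 21.3184

HM = 21.3184


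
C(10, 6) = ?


C(10,6) = 10!/(6! × 4!)
= 3628800/(720 × 24)
= 210

C(10,6) = 210


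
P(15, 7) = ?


P(15,7) = 15!/8!
= 1307674368000/40320
= 32432400

P(15,7) = 32432400


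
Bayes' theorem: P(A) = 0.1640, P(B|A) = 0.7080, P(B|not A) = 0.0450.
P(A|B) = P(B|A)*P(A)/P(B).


P(B) = P(B|A)*P(A) + P(B|A')*P(A')
= 0.7080*0.1640 + 0.0450*0.8360
= 0.116112 + 0.037620 = 0.153732
P(A|B) = 0.116112/0.153732 = 0.7553

P(A|B) = 0.7553


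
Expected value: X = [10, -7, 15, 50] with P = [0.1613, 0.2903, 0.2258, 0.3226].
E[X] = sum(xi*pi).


E[X] = 10*0.1613 - 7*0.2903 + 15*0.2258 + 50*0.3226
= 1.6130 - 2.0321 + 3.3870 + 16.1300
= 19.0979

E[X] = 19.0979


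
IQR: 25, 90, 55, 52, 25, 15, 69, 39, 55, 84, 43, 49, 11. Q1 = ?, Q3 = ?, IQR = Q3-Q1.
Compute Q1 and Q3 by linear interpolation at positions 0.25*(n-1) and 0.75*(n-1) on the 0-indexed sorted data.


Sorted: 11, 15, 25, 25, 39, 43, 49, 52, 55, 55, 69, 84, 90
Q1 (25th %ile) = 25.0000
Q3 (75th %ile) = 55.0000
IQR = 55.0000 - 25.0000 = 30.0000

IQR = 30.0000


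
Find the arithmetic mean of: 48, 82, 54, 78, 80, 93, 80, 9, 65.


Sum = 48 + 82 + 54 + 78 + 80 + 93 + 80 + 9 + 65 = 589
n = 9
Mean = 589/9 = 65.4444

Mean = 65.4444


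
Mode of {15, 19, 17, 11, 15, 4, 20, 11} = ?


Frequencies: 4:1, 11:2, 15:2, 17:1, 19:1, 20:1
Max frequency = 2
Mode = 11, 15

Mode = 11, 15


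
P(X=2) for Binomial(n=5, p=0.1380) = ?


C(5,2) = 10
p^2 = 0.019044
(1-p)^3 = 0.640504
P = 10 * 0.019044 * 0.640504 = 0.1220

P(X=2) = 0.1220


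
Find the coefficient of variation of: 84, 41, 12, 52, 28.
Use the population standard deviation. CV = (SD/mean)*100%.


Mean = 43.4000
SD = 24.2949
CV = (24.2949/43.4000)*100 = 55.9789%

CV = 55.9789%


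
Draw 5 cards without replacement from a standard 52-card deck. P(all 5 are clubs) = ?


P(all clubs) = (13/52) × (12/51) × (11/50) × (10/49) × (9/48)
= 0.0005

P = 0.0005


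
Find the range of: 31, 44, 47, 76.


Max = 76, Min = 31
Range = 76 - 31 = 45

Range = 45


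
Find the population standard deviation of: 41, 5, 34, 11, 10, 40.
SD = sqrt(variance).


Mean = 23.5000
Variance = 228.2500
SD = sqrt(228.2500) = 15.1079

SD = 15.1079


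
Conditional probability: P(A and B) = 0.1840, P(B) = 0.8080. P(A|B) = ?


P(A|B) = 0.1840/0.8080 = 0.2277

P(A|B) = 0.2277


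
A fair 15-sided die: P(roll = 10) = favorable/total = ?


Favorable outcomes (roll = 10): 1
Total outcomes = 15
P = 1/15 = 0.0667

P = 0.0667


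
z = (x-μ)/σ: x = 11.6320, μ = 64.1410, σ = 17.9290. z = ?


z = (11.6320 - 64.1410)/17.9290
= -52.5090/17.9290
= -2.9287

z = -2.9287


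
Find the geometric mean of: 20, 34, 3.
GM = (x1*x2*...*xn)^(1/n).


Product = 20 × 34 × 3 = 2040
GM = 2040^(1/3) = 12.6827

GM = 12.6827


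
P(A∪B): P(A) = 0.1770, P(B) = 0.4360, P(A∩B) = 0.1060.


P(A∪B) = 0.1770 + 0.4360 - 0.1060
= 0.6130 - 0.1060
= 0.5070

P(A∪B) = 0.5070


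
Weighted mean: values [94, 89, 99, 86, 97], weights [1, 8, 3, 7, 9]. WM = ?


Numerator = 94*1 + 89*8 + 99*3 + 86*7 + 97*9 = 2578
Denominator = 1 + 8 + 3 + 7 + 9 = 28
WM = 2578/28 = 92.0714

WM = 92.0714


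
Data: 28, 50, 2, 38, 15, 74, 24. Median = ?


Sorted: 2, 15, 24, 28, 38, 50, 74
n = 7 (odd)
Middle value = 28

Median = 28


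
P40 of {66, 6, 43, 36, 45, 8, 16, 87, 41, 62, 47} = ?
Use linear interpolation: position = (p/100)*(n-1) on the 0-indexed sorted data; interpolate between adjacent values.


Sorted: 6, 8, 16, 36, 41, 43, 45, 47, 62, 66, 87
n = 11
Index = 40/100 * 10 = 4.0000
Lower = data[4] = 41, Upper = data[5] = 43
P40 = 41 + 0*(2) = 41.0000

P40 = 41.0000


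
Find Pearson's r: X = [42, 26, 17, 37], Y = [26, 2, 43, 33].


Mean X = 30.5000, Mean Y = 26.0000
SD X = 9.708244, SD Y = 15.116216
Cov = -19.000000
r = -19.000000/(9.708244*15.116216) = -0.1295

r = -0.1295


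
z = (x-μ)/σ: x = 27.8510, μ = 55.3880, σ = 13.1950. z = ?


z = (27.8510 - 55.3880)/13.1950
= -27.5370/13.1950
= -2.0869

z = -2.0869


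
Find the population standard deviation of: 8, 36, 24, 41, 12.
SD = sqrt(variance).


Mean = 24.2000
Variance = 166.5600
SD = sqrt(166.5600) = 12.9058

SD = 12.9058


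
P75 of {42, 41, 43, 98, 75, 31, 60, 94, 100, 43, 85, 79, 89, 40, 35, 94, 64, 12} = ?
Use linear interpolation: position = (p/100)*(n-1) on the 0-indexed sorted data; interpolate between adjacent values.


Sorted: 12, 31, 35, 40, 41, 42, 43, 43, 60, 64, 75, 79, 85, 89, 94, 94, 98, 100
n = 18
Index = 75/100 * 17 = 12.7500
Lower = data[12] = 85, Upper = data[13] = 89
P75 = 85 + 0.7500*(4) = 88.0000

P75 = 88.0000


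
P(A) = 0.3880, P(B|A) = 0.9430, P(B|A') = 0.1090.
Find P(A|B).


P(B) = P(B|A)*P(A) + P(B|A')*P(A')
= 0.9430*0.3880 + 0.1090*0.6120
= 0.365884 + 0.066708 = 0.432592
P(A|B) = 0.365884/0.432592 = 0.8458

P(A|B) = 0.8458


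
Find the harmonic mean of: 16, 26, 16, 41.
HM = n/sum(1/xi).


Sum of reciprocals = 1/16 + 1/26 + 1/16 + 1/41 = 0.187852
HM = 4/0.187852 = 21.2934

HM = 21.2934


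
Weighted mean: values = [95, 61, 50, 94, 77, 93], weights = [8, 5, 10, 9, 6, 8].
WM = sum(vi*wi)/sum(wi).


Numerator = 95*8 + 61*5 + 50*10 + 94*9 + 77*6 + 93*8 = 3617
Denominator = 8 + 5 + 10 + 9 + 6 + 8 = 46
WM = 3617/46 = 78.6304

WM = 78.6304


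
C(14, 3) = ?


C(14,3) = 14!/(3! × 11!)
= 87178291200/(6 × 39916800)
= 364

C(14,3) = 364


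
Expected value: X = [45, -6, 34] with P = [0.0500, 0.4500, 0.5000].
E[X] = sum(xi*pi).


E[X] = 45*0.0500 - 6*0.4500 + 34*0.5000
= 2.2500 - 2.7000 + 17.0000
= 16.5500

E[X] = 16.5500


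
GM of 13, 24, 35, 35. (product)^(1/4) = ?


Product = 13 × 24 × 35 × 35 = 382200
GM = 382200^(1/4) = 24.8641

GM = 24.8641


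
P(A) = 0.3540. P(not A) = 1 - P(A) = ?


P(not A) = 1 - 0.3540 = 0.6460

P(not A) = 0.6460


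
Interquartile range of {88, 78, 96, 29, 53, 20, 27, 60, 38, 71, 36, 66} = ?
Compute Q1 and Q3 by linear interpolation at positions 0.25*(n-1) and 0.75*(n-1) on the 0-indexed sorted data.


Sorted: 20, 27, 29, 36, 38, 53, 60, 66, 71, 78, 88, 96
Q1 (25th %ile) = 34.2500
Q3 (75th %ile) = 72.7500
IQR = 72.7500 - 34.2500 = 38.5000

IQR = 38.5000


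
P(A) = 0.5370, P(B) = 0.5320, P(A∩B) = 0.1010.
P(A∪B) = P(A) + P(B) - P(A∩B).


P(A∪B) = 0.5370 + 0.5320 - 0.1010
= 1.0690 - 0.1010
= 0.9680

P(A∪B) = 0.9680


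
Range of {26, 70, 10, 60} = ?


Max = 70, Min = 10
Range = 70 - 10 = 60

Range = 60


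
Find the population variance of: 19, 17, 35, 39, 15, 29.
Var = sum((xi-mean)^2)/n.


Mean = 25.6667
Squared deviations: 44.4444, 75.1111, 87.1111, 177.7778, 113.7778, 11.1111
Sum = 509.3333
Variance = 509.3333/6 = 84.8889

Variance = 84.8889


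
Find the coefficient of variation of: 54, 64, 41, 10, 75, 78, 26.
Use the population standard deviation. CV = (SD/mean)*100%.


Mean = 49.7143
SD = 23.5355
CV = (23.5355/49.7143)*100 = 47.3415%

CV = 47.3415%


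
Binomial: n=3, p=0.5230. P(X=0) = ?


C(3,0) = 1
p^0 = 1.000000
(1-p)^3 = 0.108531
P = 1 * 1.000000 * 0.108531 = 0.1085

P(X=0) = 0.1085


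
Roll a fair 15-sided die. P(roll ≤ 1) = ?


Favorable outcomes (roll ≤ 1): 1
Total outcomes = 15
P = 1/15 = 0.0667

P = 0.0667


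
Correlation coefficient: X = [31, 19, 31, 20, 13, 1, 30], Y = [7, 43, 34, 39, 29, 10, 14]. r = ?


Mean X = 20.7143, Mean Y = 25.1429
SD X = 10.347039, SD Y = 13.558641
Cov = 4.183673
r = 4.183673/(10.347039*13.558641) = 0.0298

r = 0.0298


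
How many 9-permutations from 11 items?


P(11,9) = 11!/2!
= 39916800/2
= 19958400

P(11,9) = 19958400


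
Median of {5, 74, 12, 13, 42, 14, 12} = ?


Sorted: 5, 12, 12, 13, 14, 42, 74
n = 7 (odd)
Middle value = 13

Median = 13


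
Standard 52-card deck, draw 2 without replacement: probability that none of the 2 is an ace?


P(no aces) = (48/52) × (47/51)
= 0.8507

P = 0.8507


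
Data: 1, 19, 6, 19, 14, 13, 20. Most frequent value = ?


Frequencies: 1:1, 6:1, 13:1, 14:1, 19:2, 20:1
Max frequency = 2
Mode = 19

Mode = 19


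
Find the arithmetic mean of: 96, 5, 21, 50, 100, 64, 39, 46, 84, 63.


Sum = 96 + 5 + 21 + 50 + 100 + 64 + 39 + 46 + 84 + 63 = 568
n = 10
Mean = 568/10 = 56.8000

Mean = 56.8000


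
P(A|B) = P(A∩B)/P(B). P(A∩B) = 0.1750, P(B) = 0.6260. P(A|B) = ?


P(A|B) = 0.1750/0.6260 = 0.2796

P(A|B) = 0.2796


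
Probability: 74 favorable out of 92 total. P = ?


P = 74/92 = 0.8043

P = 0.8043


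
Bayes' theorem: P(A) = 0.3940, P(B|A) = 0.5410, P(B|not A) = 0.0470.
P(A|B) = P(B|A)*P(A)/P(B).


P(B) = P(B|A)*P(A) + P(B|A')*P(A')
= 0.5410*0.3940 + 0.0470*0.6060
= 0.213154 + 0.028482 = 0.241636
P(A|B) = 0.213154/0.241636 = 0.8821

P(A|B) = 0.8821


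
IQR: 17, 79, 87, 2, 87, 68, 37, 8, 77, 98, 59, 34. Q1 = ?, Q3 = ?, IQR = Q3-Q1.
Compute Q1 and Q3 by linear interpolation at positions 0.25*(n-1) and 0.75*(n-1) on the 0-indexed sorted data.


Sorted: 2, 8, 17, 34, 37, 59, 68, 77, 79, 87, 87, 98
Q1 (25th %ile) = 29.7500
Q3 (75th %ile) = 81.0000
IQR = 81.0000 - 29.7500 = 51.2500

IQR = 51.2500


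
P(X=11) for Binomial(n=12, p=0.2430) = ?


C(12,11) = 12
p^11 = 1.744492e-07
(1-p)^1 = 0.757000
P = 12 * 1.744492e-07 * 0.757000 = 1.5847e-06

P(X=11) = 1.5847e-06


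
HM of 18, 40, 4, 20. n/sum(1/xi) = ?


Sum of reciprocals = 1/18 + 1/40 + 1/4 + 1/20 = 0.380556
HM = 4/0.380556 = 10.5109

HM = 10.5109


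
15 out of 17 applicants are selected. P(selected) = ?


P = 15/17 = 0.8824

P = 0.8824


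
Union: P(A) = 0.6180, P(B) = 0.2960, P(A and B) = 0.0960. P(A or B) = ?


P(A∪B) = 0.6180 + 0.2960 - 0.0960
= 0.9140 - 0.0960
= 0.8180

P(A∪B) = 0.8180


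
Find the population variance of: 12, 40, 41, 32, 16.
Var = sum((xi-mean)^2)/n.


Mean = 28.2000
Squared deviations: 262.4400, 139.2400, 163.8400, 14.4400, 148.8400
Sum = 728.8000
Variance = 728.8000/5 = 145.7600

Variance = 145.7600


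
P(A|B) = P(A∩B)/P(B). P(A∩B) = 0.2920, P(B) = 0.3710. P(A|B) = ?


P(A|B) = 0.2920/0.3710 = 0.7871

P(A|B) = 0.7871


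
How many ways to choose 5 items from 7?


C(7,5) = 7!/(5! × 2!)
= 5040/(120 × 2)
= 21

C(7,5) = 21


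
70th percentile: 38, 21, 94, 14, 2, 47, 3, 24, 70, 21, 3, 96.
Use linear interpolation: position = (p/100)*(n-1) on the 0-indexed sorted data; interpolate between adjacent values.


Sorted: 2, 3, 3, 14, 21, 21, 24, 38, 47, 70, 94, 96
n = 12
Index = 70/100 * 11 = 7.7000
Lower = data[7] = 38, Upper = data[8] = 47
P70 = 38 + 0.7000*(9) = 44.3000

P70 = 44.3000


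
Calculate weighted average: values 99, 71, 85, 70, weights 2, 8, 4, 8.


Numerator = 99*2 + 71*8 + 85*4 + 70*8 = 1666
Denominator = 2 + 8 + 4 + 8 = 22
WM = 1666/22 = 75.7273

WM = 75.7273


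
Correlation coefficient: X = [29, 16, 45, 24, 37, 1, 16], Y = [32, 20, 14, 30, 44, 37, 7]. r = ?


Mean X = 24.0000, Mean Y = 26.2857
SD X = 13.585707, SD Y = 12.173910
Cov = -5.857143
r = -5.857143/(13.585707*12.173910) = -0.0354

r = -0.0354


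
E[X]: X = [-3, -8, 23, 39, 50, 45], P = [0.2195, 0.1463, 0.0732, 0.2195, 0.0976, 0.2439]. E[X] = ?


E[X] = -3*0.2195 - 8*0.1463 + 23*0.0732 + 39*0.2195 + 50*0.0976 + 45*0.2439
= -0.6585 - 1.1704 + 1.6836 + 8.5605 + 4.8800 + 10.9755
= 24.2707

E[X] = 24.2707


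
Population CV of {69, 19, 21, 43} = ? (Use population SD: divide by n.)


Mean = 38.0000
SD = 20.2237
CV = (20.2237/38.0000)*100 = 53.2204%

CV = 53.2204%


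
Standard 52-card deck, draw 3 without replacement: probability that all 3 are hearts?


P(all hearts) = (13/52) × (12/51) × (11/50)
= 0.0129

P = 0.0129


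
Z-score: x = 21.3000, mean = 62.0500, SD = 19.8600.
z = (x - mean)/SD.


z = (21.3000 - 62.0500)/19.8600
= -40.7500/19.8600
= -2.0519

z = -2.0519


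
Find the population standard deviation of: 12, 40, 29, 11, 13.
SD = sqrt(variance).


Mean = 21.0000
Variance = 134.0000
SD = sqrt(134.0000) = 11.5758

SD = 11.5758


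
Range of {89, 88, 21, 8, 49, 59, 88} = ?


Max = 89, Min = 8
Range = 89 - 8 = 81

Range = 81


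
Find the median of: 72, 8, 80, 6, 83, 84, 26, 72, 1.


Sorted: 1, 6, 8, 26, 72, 72, 80, 83, 84
n = 9 (odd)
Middle value = 72

Median = 72


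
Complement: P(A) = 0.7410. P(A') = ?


P(not A) = 1 - 0.7410 = 0.2590

P(not A) = 0.2590


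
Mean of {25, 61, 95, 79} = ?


Sum = 25 + 61 + 95 + 79 = 260
n = 4
Mean = 260/4 = 65.0000

Mean = 65.0000


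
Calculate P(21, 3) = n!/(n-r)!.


P(21,3) = 21!/18!
= 51090942171709440000/6402373705728000
= 7980

P(21,3) = 7980


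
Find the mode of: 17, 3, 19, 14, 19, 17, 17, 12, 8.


Frequencies: 3:1, 8:1, 12:1, 14:1, 17:3, 19:2
Max frequency = 3
Mode = 17

Mode = 17


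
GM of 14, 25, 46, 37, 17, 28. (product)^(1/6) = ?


Product = 14 × 25 × 46 × 37 × 17 × 28 = 283553200
GM = 283553200^(1/6) = 25.6314

GM = 25.6314


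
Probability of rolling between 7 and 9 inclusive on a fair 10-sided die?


Favorable outcomes (7 ≤ roll ≤ 9): 3
Total outcomes = 10
P = 3/10 = 0.3000

P = 0.3000


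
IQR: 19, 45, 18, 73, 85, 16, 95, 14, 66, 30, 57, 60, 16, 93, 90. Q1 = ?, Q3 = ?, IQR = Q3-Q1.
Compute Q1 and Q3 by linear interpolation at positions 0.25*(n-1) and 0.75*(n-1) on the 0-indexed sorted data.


Sorted: 14, 16, 16, 18, 19, 30, 45, 57, 60, 66, 73, 85, 90, 93, 95
Q1 (25th %ile) = 18.5000
Q3 (75th %ile) = 79.0000
IQR = 79.0000 - 18.5000 = 60.5000

IQR = 60.5000


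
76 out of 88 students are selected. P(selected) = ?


P = 76/88 = 0.8636

P = 0.8636


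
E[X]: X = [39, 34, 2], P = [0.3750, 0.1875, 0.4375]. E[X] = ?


E[X] = 39*0.3750 + 34*0.1875 + 2*0.4375
= 14.6250 + 6.3750 + 0.8750
= 21.8750

E[X] = 21.8750


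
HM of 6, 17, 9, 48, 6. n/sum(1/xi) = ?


Sum of reciprocals = 1/6 + 1/17 + 1/9 + 1/48 + 1/6 = 0.524101
HM = 5/0.524101 = 9.5401

HM = 9.5401


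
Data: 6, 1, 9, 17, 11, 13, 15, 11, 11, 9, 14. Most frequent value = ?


Frequencies: 1:1, 6:1, 9:2, 11:3, 13:1, 14:1, 15:1, 17:1
Max frequency = 3
Mode = 11

Mode = 11


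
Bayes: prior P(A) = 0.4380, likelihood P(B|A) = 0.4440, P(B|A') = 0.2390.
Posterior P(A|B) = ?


P(B) = P(B|A)*P(A) + P(B|A')*P(A')
= 0.4440*0.4380 + 0.2390*0.5620
= 0.194472 + 0.134318 = 0.328790
P(A|B) = 0.194472/0.328790 = 0.5915

P(A|B) = 0.5915


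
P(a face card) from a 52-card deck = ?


12 face cards in 52 cards
P = 12/52 = 0.2308

P = 0.2308


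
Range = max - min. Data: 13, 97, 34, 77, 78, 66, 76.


Max = 97, Min = 13
Range = 97 - 13 = 84

Range = 84


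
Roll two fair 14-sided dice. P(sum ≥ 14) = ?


Total outcomes = 14×14 = 196
Favorable (sum ≥ 14): 118
P = 118/196 = 0.6020

P = 0.6020


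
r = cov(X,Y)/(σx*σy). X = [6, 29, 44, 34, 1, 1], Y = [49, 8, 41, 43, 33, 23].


Mean X = 19.1667, Mean Y = 32.8333
SD X = 17.160193, SD Y = 13.813238
Cov = 12.027778
r = 12.027778/(17.160193*13.813238) = 0.0507

r = 0.0507


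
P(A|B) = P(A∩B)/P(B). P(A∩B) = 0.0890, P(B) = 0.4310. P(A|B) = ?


P(A|B) = 0.0890/0.4310 = 0.2065

P(A|B) = 0.2065


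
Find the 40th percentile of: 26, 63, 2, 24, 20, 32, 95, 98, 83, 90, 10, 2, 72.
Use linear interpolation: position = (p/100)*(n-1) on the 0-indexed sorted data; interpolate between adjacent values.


Sorted: 2, 2, 10, 20, 24, 26, 32, 63, 72, 83, 90, 95, 98
n = 13
Index = 40/100 * 12 = 4.8000
Lower = data[4] = 24, Upper = data[5] = 26
P40 = 24 + 0.8000*(2) = 25.6000

P40 = 25.6000


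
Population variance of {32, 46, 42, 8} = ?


Mean = 32.0000
Squared deviations: 0, 196.0000, 100.0000, 576.0000
Sum = 872.0000
Variance = 872.0000/4 = 218.0000

Variance = 218.0000


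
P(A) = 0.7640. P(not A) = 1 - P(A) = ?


P(not A) = 1 - 0.7640 = 0.2360

P(not A) = 0.2360


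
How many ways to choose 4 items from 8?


C(8,4) = 8!/(4! × 4!)
= 40320/(24 × 24)
= 70

C(8,4) = 70


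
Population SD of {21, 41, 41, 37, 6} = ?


Mean = 29.2000
Variance = 188.9600
SD = sqrt(188.9600) = 13.7463

SD = 13.7463


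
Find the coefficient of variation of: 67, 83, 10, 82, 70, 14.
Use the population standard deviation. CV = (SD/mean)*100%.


Mean = 54.3333
SD = 30.5105
CV = (30.5105/54.3333)*100 = 56.1542%

CV = 56.1542%


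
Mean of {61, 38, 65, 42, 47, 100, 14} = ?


Sum = 61 + 38 + 65 + 42 + 47 + 100 + 14 = 367
n = 7
Mean = 367/7 = 52.4286

Mean = 52.4286


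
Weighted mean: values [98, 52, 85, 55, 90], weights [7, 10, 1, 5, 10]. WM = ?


Numerator = 98*7 + 52*10 + 85*1 + 55*5 + 90*10 = 2466
Denominator = 7 + 10 + 1 + 5 + 10 = 33
WM = 2466/33 = 74.7273

WM = 74.7273
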